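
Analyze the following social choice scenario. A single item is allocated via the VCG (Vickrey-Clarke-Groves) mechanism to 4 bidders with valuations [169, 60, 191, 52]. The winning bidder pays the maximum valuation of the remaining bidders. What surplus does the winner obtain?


Step 1: The winner is the agent with the highest value: agent 2 with value 191
Step 2: Values of other agents: [169, 60, 52]
Step 3: VCG payment = max of others' values = 169
Step 4: Surplus = 191 - 169 = 22

22


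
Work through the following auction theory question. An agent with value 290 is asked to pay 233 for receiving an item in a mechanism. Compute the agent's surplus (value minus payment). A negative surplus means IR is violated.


Step 1: Surplus = value - payment = 290 - 233 = 57
Step 2: IR is satisfied (surplus >= 0)

57


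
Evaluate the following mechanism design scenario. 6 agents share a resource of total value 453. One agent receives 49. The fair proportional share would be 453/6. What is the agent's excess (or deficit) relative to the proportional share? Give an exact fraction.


Step 1: Proportional share = 453/6 = 151/2
Step 2: Agent's actual allocation = 49
Step 3: Excess = 49 - 151/2 = -53/2

-53/2


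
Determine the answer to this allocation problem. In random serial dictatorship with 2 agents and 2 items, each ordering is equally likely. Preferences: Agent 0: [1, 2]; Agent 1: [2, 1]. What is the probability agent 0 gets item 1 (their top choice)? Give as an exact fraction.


Step 1: Agent 0 wants item 1
Step 2: There are 2 possible orderings of agents
Step 3: In 2 orderings, agent 0 gets item 1
Step 4: Probability = 2/2 = 1

1


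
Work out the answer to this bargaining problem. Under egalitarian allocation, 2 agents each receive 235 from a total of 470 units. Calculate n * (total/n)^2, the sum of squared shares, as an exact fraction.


Step 1: Each agent's share = 470/2 = 235
Step 2: Square of each share = (235)^2 = 55225
Step 3: Sum of squares = 2 * 55225 = 110450

110450


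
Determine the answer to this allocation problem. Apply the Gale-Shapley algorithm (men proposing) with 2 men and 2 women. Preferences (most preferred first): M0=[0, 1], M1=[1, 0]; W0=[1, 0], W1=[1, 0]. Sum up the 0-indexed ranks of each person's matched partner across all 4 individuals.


Step 1: Run Gale-Shapley (men propose, women hold best offer):
  M0 proposes to W0; she accepts
  M1 proposes to W1; she accepts
Step 2: Final matching: W0-M0, W1-M1
Step 3: 0-indexed ranks (man's rank of his match, then woman's): 0 + 1 + 0 + 0
Step 4: Total rank sum = 1

1


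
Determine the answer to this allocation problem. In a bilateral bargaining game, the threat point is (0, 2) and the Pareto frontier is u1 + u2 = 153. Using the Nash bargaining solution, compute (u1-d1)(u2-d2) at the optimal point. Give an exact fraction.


Step 1: The Nash solution splits surplus symmetrically above the disagreement point
Step 2: u1 = (total + d1 - d2)/2 = (153 + 0 - 2)/2 = 151/2
Step 3: u2 = (total - d1 + d2)/2 = (153 - 0 + 2)/2 = 155/2
Step 4: Nash product = (151/2 - 0) * (155/2 - 2)
Step 5: = 151/2 * 151/2 = 22801/4

22801/4


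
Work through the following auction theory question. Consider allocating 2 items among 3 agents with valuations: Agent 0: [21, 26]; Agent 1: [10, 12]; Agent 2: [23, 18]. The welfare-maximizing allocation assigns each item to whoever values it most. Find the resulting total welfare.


Step 1: For each item, find the maximum value among all agents.
Step 2: Item 0 -> Agent 2 (value 23)
Step 3: Item 1 -> Agent 0 (value 26)
Step 4: Total welfare = 23 + 26 = 49

49


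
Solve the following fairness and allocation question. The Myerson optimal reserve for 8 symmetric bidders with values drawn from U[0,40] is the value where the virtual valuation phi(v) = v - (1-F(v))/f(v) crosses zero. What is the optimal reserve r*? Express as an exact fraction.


Step 1: For U[0,40], F(v) = v/40 and f(v) = 1/40
Step 2: phi(v) = v - (1 - v/40)/(1/40) = v - (40 - v) = 2v - 40
Step 3: Set phi(r*) = 0: 2r* - 40 = 0
Step 4: r* = 40/2 = 20 (the number of bidders n = 8 does not enter)

20


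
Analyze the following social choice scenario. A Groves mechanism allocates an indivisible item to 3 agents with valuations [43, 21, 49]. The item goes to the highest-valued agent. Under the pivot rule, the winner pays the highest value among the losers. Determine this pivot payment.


Step 1: The efficient winner is agent 2 with value 49
Step 2: Other agents' values: [43, 21]
Step 3: Pivot payment = max(others) = 43
Step 4: The winner pays 43

43


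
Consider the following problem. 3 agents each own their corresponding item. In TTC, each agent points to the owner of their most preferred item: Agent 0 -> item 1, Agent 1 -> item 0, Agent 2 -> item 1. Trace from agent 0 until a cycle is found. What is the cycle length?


Step 1: Trace the pointer graph from agent 0: 0 -> 1 -> 0
Step 2: A cycle is detected when we revisit agent 0
Step 3: The cycle is: 0 -> 1 -> 0
Step 4: Cycle length = 2

2


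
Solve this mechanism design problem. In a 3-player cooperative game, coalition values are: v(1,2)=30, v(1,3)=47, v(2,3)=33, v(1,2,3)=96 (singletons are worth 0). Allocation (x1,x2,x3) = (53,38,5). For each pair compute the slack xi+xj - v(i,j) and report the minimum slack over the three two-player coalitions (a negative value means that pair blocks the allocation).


Step 1: Slack for coalition (1,2): x1+x2 - v12 = 91 - 30 = 61
Step 2: Slack for coalition (1,3): x1+x3 - v13 = 58 - 47 = 11
Step 3: Slack for coalition (2,3): x2+x3 - v23 = 43 - 33 = 10
Step 4: Minimum slack = min(61, 11, 10) = 10, attained by (2,3); no pair can gain by deviating, so the allocation is in the core

10


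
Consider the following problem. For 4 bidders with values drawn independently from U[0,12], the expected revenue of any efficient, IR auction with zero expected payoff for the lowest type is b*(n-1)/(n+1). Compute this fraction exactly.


Step 1: By Revenue Equivalence, expected revenue = b*(n-1)/(n+1)
Step 2: Substituting n = 4, b = 12
Step 3: Revenue = 12*(4-1)/(4+1) = 12*3/5
Step 4: Revenue = 36/5

36/5


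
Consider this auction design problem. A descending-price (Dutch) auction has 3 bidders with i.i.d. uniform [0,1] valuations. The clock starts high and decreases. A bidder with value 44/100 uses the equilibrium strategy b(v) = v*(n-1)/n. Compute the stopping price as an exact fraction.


Step 1: Dutch auctions are strategically equivalent to first-price auctions
Step 2: The equilibrium bid is b(v) = v*(n-1)/n
Step 3: b = 11/25 * 2/3
Step 4: b = 22/75

22/75


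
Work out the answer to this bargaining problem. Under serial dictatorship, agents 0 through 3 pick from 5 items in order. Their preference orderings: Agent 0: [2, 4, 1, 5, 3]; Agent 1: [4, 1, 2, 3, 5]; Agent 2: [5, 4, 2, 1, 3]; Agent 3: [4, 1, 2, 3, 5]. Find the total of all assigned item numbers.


Step 1: Agent 0 picks item 2
Step 2: Agent 1 picks item 4
Step 3: Agent 2 picks item 5
Step 4: Agent 3 picks item 1
Step 5: Sum = 2 + 4 + 5 + 1 = 12

12


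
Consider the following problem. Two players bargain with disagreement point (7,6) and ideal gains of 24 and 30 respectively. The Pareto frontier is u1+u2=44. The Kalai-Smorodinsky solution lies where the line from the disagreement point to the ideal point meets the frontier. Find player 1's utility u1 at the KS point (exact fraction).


Step 1: At the KS point, (u1-d1)/r1 = (u2-d2)/r2 = t and u1+u2 = 44
Step 2: u1 = d1 + r1*t and u2 = d2 + r2*t, so (d1 + r1*t) + (d2 + r2*t) = 44
Step 3: t = (44 - 7 - 6)/(24 + 30) = 31/54
Step 4: u1 = d1 + r1*t = 7 + 24 * 31/54 = 187/9
Step 5: (Check: u2 = d2 + r2*t = 209/9; u1+u2 = 187/9 + 209/9 = 44, on the frontier.)

187/9


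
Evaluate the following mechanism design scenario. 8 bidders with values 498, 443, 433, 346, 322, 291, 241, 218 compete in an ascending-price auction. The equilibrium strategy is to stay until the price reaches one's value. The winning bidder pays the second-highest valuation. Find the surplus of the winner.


Step 1: Identify the highest value: 498
Step 2: Identify the second-highest value: 443
Step 3: The final price = second-highest value = 443
Step 4: Surplus = 498 - 443 = 55

55


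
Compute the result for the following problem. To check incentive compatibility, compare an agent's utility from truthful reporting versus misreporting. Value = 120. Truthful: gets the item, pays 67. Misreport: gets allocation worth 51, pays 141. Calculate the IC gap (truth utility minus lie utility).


Step 1: U(truth) = value - payment = 120 - 67 = 53
Step 2: U(lie) = allocation - payment = 51 - 141 = -90
Step 3: IC gap = 53 - (-90) = 143

143


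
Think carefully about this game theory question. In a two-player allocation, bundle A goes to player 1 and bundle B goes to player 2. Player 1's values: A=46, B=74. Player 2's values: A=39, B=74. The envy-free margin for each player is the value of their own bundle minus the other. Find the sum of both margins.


Step 1: Player 1's margin = v1(A) - v1(B) = 46 - 74 = -28
Step 2: Player 2's margin = v2(B) - v2(A) = 74 - 39 = 35
Step 3: Total margin = -28 + 35 = 7

7


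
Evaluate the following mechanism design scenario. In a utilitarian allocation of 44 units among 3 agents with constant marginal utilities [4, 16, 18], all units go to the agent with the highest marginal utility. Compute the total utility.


Step 1: The marginal utilities are [4, 16, 18]
Step 2: The highest marginal utility is 18
Step 3: All 44 units go to that agent
Step 4: Total utility = 18 * 44 = 792

792


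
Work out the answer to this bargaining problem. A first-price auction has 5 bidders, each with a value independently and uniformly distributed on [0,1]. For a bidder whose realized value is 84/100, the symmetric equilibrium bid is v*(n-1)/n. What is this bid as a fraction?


Step 1: The symmetric BNE bidding function is b(v) = v * (n-1) / n
Step 2: Substitute v = 21/25 and n = 5
Step 3: b = 21/25 * 4/5
Step 4: b = 84/125

84/125


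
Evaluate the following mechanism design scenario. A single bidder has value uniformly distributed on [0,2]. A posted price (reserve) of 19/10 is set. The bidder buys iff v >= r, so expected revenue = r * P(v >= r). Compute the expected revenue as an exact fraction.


Step 1: Posted price r = 19/10, value support [0,2]
Step 2: P(v >= r) = (2 - 19/10)/2 = 1/20
Step 3: Expected revenue = r * P(v >= r) = 19/10 * 1/20
Step 4: Revenue = 19/200

19/200


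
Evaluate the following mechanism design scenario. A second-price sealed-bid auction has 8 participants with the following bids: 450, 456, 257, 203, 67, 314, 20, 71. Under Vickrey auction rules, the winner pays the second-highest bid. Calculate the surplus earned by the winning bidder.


Step 1: Sort bids in descending order: 456, 450, 314, 257, 203, 71, 67, 20
Step 2: The winning bid is the highest: 456
Step 3: The payment equals the second-highest bid: 450
Step 4: Surplus = winner's bid - payment = 456 - 450 = 6

6


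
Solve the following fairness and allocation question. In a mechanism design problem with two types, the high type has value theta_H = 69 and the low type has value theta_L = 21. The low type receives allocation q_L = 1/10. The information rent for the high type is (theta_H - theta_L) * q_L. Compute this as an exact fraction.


Step 1: theta_H - theta_L = 69 - 21 = 48
Step 2: Information rent = (theta_H - theta_L) * q_L
Step 3: = 48 * 1/10
Step 4: = 24/5

24/5


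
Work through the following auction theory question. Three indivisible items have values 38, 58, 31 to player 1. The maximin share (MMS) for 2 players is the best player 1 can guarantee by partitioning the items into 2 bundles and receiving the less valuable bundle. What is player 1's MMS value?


Step 1: Item values = 38, 58, 31
Step 2: Enumerate all 2-bundle partitions and take the smaller bundle:
  Partition 1: {38} vs {58,31} -> bundles 38, 89; min = 38
  Partition 2: {58} vs {38,31} -> bundles 58, 69; min = 58
  Partition 3: {31} vs {38,58} -> bundles 31, 96; min = 31
Step 3: MMS = max(38, 58, 31) = 58

58


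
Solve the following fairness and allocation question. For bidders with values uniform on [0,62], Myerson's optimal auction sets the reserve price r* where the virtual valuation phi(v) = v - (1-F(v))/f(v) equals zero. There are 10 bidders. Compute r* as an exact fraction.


Step 1: For U[0,62], F(v) = v/62 and f(v) = 1/62
Step 2: phi(v) = v - (1 - v/62)/(1/62) = v - (62 - v) = 2v - 62
Step 3: Set phi(r*) = 0: 2r* - 62 = 0
Step 4: r* = 62/2 = 31 (the number of bidders n = 10 does not enter)

31


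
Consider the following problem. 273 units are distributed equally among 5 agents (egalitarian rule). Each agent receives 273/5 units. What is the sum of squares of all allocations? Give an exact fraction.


Step 1: Each agent's share = 273/5
Step 2: Square of each share = (273/5)^2 = 74529/25
Step 3: Sum of squares = 5 * 74529/25 = 74529/5

74529/5


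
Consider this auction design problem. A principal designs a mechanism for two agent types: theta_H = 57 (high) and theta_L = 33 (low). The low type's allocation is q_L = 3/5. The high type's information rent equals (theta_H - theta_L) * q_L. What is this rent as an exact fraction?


Step 1: theta_H - theta_L = 57 - 33 = 24
Step 2: Information rent = (theta_H - theta_L) * q_L
Step 3: = 24 * 3/5
Step 4: = 72/5

72/5


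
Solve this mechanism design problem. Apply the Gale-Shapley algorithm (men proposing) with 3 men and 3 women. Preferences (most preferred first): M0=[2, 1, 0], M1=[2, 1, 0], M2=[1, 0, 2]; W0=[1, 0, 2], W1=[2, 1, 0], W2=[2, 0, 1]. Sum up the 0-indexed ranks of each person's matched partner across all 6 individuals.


Step 1: Run Gale-Shapley (men propose, women hold best offer):
  M0 proposes to W2; she accepts
  M1 proposes to W2; rejected
  M1 proposes to W1; she accepts
  M2 proposes to W1; she switches from M1
  M1 proposes to W0; she accepts
Step 2: Final matching: W0-M1, W1-M2, W2-M0
Step 3: 0-indexed ranks (man's rank of his match, then woman's): 2 + 0 + 0 + 0 + 0 + 1
Step 4: Total rank sum = 3

3


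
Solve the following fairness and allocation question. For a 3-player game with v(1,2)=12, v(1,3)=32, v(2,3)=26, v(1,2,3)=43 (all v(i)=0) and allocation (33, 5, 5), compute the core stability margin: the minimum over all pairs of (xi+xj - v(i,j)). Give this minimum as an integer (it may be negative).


Step 1: Slack for coalition (1,2): x1+x2 - v12 = 38 - 12 = 26
Step 2: Slack for coalition (1,3): x1+x3 - v13 = 38 - 32 = 6
Step 3: Slack for coalition (2,3): x2+x3 - v23 = 10 - 26 = -16
Step 4: Minimum slack = min(26, 6, -16) = -16, attained by (2,3); coalition (2,3) can block (slack < 0), so the allocation is not in the core

-16


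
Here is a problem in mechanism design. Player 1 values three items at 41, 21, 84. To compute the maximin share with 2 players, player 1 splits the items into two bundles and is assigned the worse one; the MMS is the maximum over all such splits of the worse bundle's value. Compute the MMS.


Step 1: Item values = 41, 21, 84
Step 2: Enumerate all 2-bundle partitions and take the smaller bundle:
  Partition 1: {41} vs {21,84} -> bundles 41, 105; min = 41
  Partition 2: {21} vs {41,84} -> bundles 21, 125; min = 21
  Partition 3: {84} vs {41,21} -> bundles 84, 62; min = 62
Step 3: MMS = max(41, 21, 62) = 62

62


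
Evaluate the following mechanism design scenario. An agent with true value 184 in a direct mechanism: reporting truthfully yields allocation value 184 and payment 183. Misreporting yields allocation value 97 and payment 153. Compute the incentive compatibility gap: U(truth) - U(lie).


Step 1: U(truth) = value - payment = 184 - 183 = 1
Step 2: U(lie) = allocation - payment = 97 - 153 = -56
Step 3: IC gap = 1 - (-56) = 57

57


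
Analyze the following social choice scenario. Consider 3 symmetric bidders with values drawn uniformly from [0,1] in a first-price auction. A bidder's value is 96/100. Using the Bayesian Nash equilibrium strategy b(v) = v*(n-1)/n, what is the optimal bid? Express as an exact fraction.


Step 1: The symmetric BNE bidding function is b(v) = v * (n-1) / n
Step 2: Substitute v = 24/25 and n = 3
Step 3: b = 24/25 * 2/3
Step 4: b = 16/25

16/25


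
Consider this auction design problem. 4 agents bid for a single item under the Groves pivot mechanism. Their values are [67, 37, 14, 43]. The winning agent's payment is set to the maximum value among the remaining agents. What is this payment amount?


Step 1: The efficient winner is agent 0 with value 67
Step 2: Other agents' values: [37, 14, 43]
Step 3: Pivot payment = max(others) = 43
Step 4: The winner pays 43

43


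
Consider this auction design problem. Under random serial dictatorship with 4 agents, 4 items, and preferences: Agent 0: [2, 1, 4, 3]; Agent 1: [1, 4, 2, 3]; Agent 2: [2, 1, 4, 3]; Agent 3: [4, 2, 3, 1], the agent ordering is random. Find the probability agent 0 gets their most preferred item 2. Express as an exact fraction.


Step 1: Agent 0 wants item 2
Step 2: There are 24 possible orderings of agents
Step 3: In 12 orderings, agent 0 gets item 2
Step 4: Probability = 12/24 = 1/2

1/2


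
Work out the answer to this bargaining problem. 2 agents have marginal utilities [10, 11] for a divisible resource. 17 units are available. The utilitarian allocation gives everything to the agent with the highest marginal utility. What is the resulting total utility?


Step 1: The marginal utilities are [10, 11]
Step 2: The highest marginal utility is 11
Step 3: All 17 units go to that agent
Step 4: Total utility = 11 * 17 = 187

187


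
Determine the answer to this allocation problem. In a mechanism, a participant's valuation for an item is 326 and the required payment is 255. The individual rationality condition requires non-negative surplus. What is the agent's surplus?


Step 1: Surplus = value - payment = 326 - 255 = 71
Step 2: IR is satisfied (surplus >= 0)

71


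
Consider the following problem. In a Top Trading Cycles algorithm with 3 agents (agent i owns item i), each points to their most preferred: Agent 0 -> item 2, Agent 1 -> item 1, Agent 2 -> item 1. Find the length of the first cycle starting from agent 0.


Step 1: Trace the pointer graph from agent 0: 0 -> 2 -> 1 -> 1
Step 2: A cycle is detected when we revisit agent 1
Step 3: The cycle is: 1 -> 1
Step 4: Cycle length = 1

1


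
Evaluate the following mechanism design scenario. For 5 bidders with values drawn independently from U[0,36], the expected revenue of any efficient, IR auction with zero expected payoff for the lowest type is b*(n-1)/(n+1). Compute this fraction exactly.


Step 1: By Revenue Equivalence, expected revenue = b*(n-1)/(n+1)
Step 2: Substituting n = 5, b = 36
Step 3: Revenue = 36*(5-1)/(5+1) = 36*4/6
Step 4: Revenue = 144/6 = 24

24


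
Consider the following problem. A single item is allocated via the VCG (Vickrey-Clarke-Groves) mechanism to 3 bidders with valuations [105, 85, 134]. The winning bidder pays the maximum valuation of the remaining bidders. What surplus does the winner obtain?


Step 1: The winner is the agent with the highest value: agent 2 with value 134
Step 2: Values of other agents: [105, 85]
Step 3: VCG payment = max of others' values = 105
Step 4: Surplus = 134 - 105 = 29

29


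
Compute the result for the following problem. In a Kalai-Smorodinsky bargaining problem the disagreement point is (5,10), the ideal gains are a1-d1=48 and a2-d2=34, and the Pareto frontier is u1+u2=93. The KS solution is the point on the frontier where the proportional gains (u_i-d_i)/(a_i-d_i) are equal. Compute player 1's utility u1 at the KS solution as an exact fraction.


Step 1: At the KS point, (u1-d1)/r1 = (u2-d2)/r2 = t and u1+u2 = 93
Step 2: u1 = d1 + r1*t and u2 = d2 + r2*t, so (d1 + r1*t) + (d2 + r2*t) = 93
Step 3: t = (93 - 5 - 10)/(48 + 34) = 78/82 = 39/41
Step 4: u1 = d1 + r1*t = 5 + 48 * 39/41 = 2077/41
Step 5: (Check: u2 = d2 + r2*t = 1736/41; u1+u2 = 2077/41 + 1736/41 = 93, on the frontier.)

2077/41


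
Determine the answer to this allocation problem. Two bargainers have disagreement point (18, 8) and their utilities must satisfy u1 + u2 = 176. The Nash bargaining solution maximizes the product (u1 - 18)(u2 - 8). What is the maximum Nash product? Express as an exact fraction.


Step 1: The Nash solution splits surplus symmetrically above the disagreement point
Step 2: u1 = (total + d1 - d2)/2 = (176 + 18 - 8)/2 = 93
Step 3: u2 = (total - d1 + d2)/2 = (176 - 18 + 8)/2 = 83
Step 4: Nash product = (93 - 18) * (83 - 8)
Step 5: = 75 * 75 = 5625

5625


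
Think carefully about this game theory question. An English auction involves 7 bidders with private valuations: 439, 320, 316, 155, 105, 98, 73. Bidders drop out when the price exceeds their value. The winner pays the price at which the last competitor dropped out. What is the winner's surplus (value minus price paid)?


Step 1: Identify the highest value: 439
Step 2: Identify the second-highest value: 320
Step 3: The final price = second-highest value = 320
Step 4: Surplus = 439 - 320 = 119

119


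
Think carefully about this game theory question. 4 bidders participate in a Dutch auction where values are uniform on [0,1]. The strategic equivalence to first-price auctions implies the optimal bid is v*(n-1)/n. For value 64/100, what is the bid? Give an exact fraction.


Step 1: Dutch auctions are strategically equivalent to first-price auctions
Step 2: The equilibrium bid is b(v) = v*(n-1)/n
Step 3: b = 16/25 * 3/4
Step 4: b = 12/25

12/25


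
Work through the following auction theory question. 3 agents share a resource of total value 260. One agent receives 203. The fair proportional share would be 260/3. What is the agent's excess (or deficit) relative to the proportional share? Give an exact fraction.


Step 1: Proportional share = 260/3
Step 2: Agent's actual allocation = 203
Step 3: Excess = 203 - 260/3 = 349/3

349/3


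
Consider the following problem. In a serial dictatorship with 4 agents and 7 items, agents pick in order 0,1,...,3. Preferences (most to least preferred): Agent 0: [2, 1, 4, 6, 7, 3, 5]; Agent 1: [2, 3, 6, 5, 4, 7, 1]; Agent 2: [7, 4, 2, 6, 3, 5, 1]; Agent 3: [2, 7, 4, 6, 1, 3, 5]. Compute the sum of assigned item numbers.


Step 1: Agent 0 picks item 2
Step 2: Agent 1 picks item 3
Step 3: Agent 2 picks item 7
Step 4: Agent 3 picks item 4
Step 5: Sum = 2 + 3 + 7 + 4 = 16

16


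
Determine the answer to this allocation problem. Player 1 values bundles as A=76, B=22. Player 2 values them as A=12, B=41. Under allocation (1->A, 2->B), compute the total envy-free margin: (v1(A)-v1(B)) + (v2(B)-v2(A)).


Step 1: Player 1's margin = v1(A) - v1(B) = 76 - 22 = 54
Step 2: Player 2's margin = v2(B) - v2(A) = 41 - 12 = 29
Step 3: Total margin = 54 + 29 = 83

83


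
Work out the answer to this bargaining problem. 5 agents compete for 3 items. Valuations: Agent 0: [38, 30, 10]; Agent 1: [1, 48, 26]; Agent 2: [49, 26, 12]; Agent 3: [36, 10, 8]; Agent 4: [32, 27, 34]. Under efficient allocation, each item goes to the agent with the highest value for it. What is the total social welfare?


Step 1: For each item, find the maximum value among all agents.
Step 2: Item 0 -> Agent 2 (value 49)
Step 3: Item 1 -> Agent 1 (value 48)
Step 4: Item 2 -> Agent 4 (value 34)
Step 5: Total welfare = 49 + 48 + 34 = 131

131


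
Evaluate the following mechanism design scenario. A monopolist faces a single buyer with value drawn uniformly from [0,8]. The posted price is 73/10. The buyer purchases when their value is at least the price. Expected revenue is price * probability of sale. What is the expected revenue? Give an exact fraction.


Step 1: Posted price r = 73/10, value support [0,8]
Step 2: P(v >= r) = (8 - 73/10)/8 = 7/80
Step 3: Expected revenue = r * P(v >= r) = 73/10 * 7/80
Step 4: Revenue = 511/800

511/800


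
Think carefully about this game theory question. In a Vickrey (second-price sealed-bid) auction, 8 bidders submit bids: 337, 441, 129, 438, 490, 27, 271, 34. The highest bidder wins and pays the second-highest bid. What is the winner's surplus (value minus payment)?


Step 1: Sort bids in descending order: 490, 441, 438, 337, 271, 129, 34, 27
Step 2: The winning bid is the highest: 490
Step 3: The payment equals the second-highest bid: 441
Step 4: Surplus = winner's bid - payment = 490 - 441 = 49

49


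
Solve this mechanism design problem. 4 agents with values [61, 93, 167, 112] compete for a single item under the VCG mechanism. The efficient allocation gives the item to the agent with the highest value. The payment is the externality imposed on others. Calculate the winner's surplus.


Step 1: The winner is the agent with the highest value: agent 2 with value 167
Step 2: Values of other agents: [61, 93, 112]
Step 3: VCG payment = max of others' values = 112
Step 4: Surplus = 167 - 112 = 55

55


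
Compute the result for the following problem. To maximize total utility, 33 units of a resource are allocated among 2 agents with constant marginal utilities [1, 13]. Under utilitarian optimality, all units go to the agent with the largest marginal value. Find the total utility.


Step 1: The marginal utilities are [1, 13]
Step 2: The highest marginal utility is 13
Step 3: All 33 units go to that agent
Step 4: Total utility = 13 * 33 = 429

429


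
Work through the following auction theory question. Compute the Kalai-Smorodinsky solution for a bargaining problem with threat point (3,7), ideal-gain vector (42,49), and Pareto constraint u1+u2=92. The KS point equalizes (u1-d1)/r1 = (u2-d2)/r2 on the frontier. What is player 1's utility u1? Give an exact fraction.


Step 1: At the KS point, (u1-d1)/r1 = (u2-d2)/r2 = t and u1+u2 = 92
Step 2: u1 = d1 + r1*t and u2 = d2 + r2*t, so (d1 + r1*t) + (d2 + r2*t) = 92
Step 3: t = (92 - 3 - 7)/(42 + 49) = 82/91
Step 4: u1 = d1 + r1*t = 3 + 42 * 82/91 = 531/13
Step 5: (Check: u2 = d2 + r2*t = 665/13; u1+u2 = 531/13 + 665/13 = 92, on the frontier.)

531/13


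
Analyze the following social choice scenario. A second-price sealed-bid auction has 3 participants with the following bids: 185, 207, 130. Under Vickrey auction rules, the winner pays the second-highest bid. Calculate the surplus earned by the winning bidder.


Step 1: Sort bids in descending order: 207, 185, 130
Step 2: The winning bid is the highest: 207
Step 3: The payment equals the second-highest bid: 185
Step 4: Surplus = winner's bid - payment = 207 - 185 = 22

22


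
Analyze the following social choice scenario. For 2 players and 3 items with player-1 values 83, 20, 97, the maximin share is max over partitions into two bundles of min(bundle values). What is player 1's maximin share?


Step 1: Item values = 83, 20, 97
Step 2: Enumerate all 2-bundle partitions and take the smaller bundle:
  Partition 1: {83} vs {20,97} -> bundles 83, 117; min = 83
  Partition 2: {20} vs {83,97} -> bundles 20, 180; min = 20
  Partition 3: {97} vs {83,20} -> bundles 97, 103; min = 97
Step 3: MMS = max(83, 20, 97) = 97

97


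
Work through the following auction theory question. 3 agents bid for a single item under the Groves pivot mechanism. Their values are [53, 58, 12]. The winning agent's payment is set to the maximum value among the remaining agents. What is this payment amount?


Step 1: The efficient winner is agent 1 with value 58
Step 2: Other agents' values: [53, 12]
Step 3: Pivot payment = max(others) = 53
Step 4: The winner pays 53

53


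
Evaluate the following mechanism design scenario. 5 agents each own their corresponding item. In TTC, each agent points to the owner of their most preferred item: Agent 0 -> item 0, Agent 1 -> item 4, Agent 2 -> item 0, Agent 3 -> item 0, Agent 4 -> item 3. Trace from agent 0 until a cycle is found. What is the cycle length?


Step 1: Trace the pointer graph from agent 0: 0 -> 0
Step 2: A cycle is detected when we revisit agent 0
Step 3: The cycle is: 0 -> 0
Step 4: Cycle length = 1

1


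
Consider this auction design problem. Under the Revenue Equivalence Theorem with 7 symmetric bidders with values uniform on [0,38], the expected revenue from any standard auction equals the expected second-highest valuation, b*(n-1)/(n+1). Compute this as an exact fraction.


Step 1: By Revenue Equivalence, expected revenue = b*(n-1)/(n+1)
Step 2: Substituting n = 7, b = 38
Step 3: Revenue = 38*(7-1)/(7+1) = 38*6/8
Step 4: Revenue = 228/8 = 57/2

57/2


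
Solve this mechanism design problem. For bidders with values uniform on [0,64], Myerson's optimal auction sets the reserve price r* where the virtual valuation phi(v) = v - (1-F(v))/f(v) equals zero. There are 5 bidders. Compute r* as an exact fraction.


Step 1: For U[0,64], F(v) = v/64 and f(v) = 1/64
Step 2: phi(v) = v - (1 - v/64)/(1/64) = v - (64 - v) = 2v - 64
Step 3: Set phi(r*) = 0: 2r* - 64 = 0
Step 4: r* = 64/2 = 32 (the number of bidders n = 5 does not enter)

32


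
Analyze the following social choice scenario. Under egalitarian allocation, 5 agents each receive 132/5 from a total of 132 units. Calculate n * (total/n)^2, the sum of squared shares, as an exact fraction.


Step 1: Each agent's share = 132/5
Step 2: Square of each share = (132/5)^2 = 17424/25
Step 3: Sum of squares = 5 * 17424/25 = 17424/5

17424/5


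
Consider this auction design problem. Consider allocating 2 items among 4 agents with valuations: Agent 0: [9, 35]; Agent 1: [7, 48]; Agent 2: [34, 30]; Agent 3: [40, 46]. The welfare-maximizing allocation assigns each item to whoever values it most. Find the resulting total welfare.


Step 1: For each item, find the maximum value among all agents.
Step 2: Item 0 -> Agent 3 (value 40)
Step 3: Item 1 -> Agent 1 (value 48)
Step 4: Total welfare = 40 + 48 = 88

88


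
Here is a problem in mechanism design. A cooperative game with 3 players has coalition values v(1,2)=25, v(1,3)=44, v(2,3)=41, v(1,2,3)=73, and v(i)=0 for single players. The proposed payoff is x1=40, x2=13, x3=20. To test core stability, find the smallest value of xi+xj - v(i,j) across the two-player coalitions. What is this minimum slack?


Step 1: Slack for coalition (1,2): x1+x2 - v12 = 53 - 25 = 28
Step 2: Slack for coalition (1,3): x1+x3 - v13 = 60 - 44 = 16
Step 3: Slack for coalition (2,3): x2+x3 - v23 = 33 - 41 = -8
Step 4: Minimum slack = min(28, 16, -8) = -8, attained by (2,3); coalition (2,3) can block (slack < 0), so the allocation is not in the core

-8


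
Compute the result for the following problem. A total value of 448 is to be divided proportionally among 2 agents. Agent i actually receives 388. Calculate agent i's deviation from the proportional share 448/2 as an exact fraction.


Step 1: Proportional share = 448/2 = 224
Step 2: Agent's actual allocation = 388
Step 3: Excess = 388 - 224 = 164

164


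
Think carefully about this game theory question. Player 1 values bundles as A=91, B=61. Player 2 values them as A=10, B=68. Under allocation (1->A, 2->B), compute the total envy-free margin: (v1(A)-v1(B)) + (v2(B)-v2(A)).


Step 1: Player 1's margin = v1(A) - v1(B) = 91 - 61 = 30
Step 2: Player 2's margin = v2(B) - v2(A) = 68 - 10 = 58
Step 3: Total margin = 30 + 58 = 88

88


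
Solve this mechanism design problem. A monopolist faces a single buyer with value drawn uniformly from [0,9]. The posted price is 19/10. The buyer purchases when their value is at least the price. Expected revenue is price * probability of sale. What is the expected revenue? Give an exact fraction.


Step 1: Posted price r = 19/10, value support [0,9]
Step 2: P(v >= r) = (9 - 19/10)/9 = 71/90
Step 3: Expected revenue = r * P(v >= r) = 19/10 * 71/90
Step 4: Revenue = 1349/900

1349/900


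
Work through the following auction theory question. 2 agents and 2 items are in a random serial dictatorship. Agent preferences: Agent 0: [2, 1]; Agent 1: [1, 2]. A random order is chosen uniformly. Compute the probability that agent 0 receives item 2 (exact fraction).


Step 1: Agent 0 wants item 2
Step 2: There are 2 possible orderings of agents
Step 3: In 2 orderings, agent 0 gets item 2
Step 4: Probability = 2/2 = 1

1


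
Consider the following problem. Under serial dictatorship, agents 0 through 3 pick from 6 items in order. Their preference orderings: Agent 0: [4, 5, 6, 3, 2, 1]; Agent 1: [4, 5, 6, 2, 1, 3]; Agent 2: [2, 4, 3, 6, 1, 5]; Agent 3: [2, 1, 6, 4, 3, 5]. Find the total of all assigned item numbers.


Step 1: Agent 0 picks item 4
Step 2: Agent 1 picks item 5
Step 3: Agent 2 picks item 2
Step 4: Agent 3 picks item 1
Step 5: Sum = 4 + 5 + 2 + 1 = 12

12


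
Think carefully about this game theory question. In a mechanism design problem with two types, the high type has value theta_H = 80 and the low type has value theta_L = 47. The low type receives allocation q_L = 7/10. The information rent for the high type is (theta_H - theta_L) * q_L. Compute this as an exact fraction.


Step 1: theta_H - theta_L = 80 - 47 = 33
Step 2: Information rent = (theta_H - theta_L) * q_L
Step 3: = 33 * 7/10
Step 4: = 231/10

231/10


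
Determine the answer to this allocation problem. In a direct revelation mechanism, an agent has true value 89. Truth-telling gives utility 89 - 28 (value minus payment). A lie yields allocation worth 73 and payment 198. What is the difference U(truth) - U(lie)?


Step 1: U(truth) = value - payment = 89 - 28 = 61
Step 2: U(lie) = allocation - payment = 73 - 198 = -125
Step 3: IC gap = 61 - (-125) = 186

186


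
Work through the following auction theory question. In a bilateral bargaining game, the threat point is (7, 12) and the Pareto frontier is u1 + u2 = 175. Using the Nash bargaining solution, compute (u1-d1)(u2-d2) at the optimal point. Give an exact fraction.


Step 1: The Nash solution splits surplus symmetrically above the disagreement point
Step 2: u1 = (total + d1 - d2)/2 = (175 + 7 - 12)/2 = 85
Step 3: u2 = (total - d1 + d2)/2 = (175 - 7 + 12)/2 = 90
Step 4: Nash product = (85 - 7) * (90 - 12)
Step 5: = 78 * 78 = 6084

6084


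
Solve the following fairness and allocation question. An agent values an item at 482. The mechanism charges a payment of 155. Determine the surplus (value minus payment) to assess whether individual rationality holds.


Step 1: Surplus = value - payment = 482 - 155 = 327
Step 2: IR is satisfied (surplus >= 0)

327


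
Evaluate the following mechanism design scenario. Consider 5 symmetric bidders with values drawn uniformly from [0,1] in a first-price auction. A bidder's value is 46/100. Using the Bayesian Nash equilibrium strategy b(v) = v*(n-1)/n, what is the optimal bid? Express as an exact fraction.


Step 1: The symmetric BNE bidding function is b(v) = v * (n-1) / n
Step 2: Substitute v = 23/50 and n = 5
Step 3: b = 23/50 * 4/5
Step 4: b = 46/125

46/125


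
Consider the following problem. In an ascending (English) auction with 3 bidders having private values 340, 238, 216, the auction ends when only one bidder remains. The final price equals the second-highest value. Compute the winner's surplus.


Step 1: Identify the highest value: 340
Step 2: Identify the second-highest value: 238
Step 3: The final price = second-highest value = 238
Step 4: Surplus = 340 - 238 = 102

102


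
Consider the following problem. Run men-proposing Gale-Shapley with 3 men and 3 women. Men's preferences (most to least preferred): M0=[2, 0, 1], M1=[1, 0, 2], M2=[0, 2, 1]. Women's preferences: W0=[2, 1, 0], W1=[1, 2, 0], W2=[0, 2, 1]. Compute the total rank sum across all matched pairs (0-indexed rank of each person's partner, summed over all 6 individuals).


Step 1: Run Gale-Shapley (men propose, women hold best offer):
  M0 proposes to W2; she accepts
  M1 proposes to W1; she accepts
  M2 proposes to W0; she accepts
Step 2: Final matching: W0-M2, W1-M1, W2-M0
Step 3: 0-indexed ranks (man's rank of his match, then woman's): 0 + 0 + 0 + 0 + 0 + 0
Step 4: Total rank sum = 0

0


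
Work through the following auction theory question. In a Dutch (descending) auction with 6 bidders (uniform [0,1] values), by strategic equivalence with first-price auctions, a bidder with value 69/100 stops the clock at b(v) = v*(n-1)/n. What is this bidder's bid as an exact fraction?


Step 1: Dutch auctions are strategically equivalent to first-price auctions
Step 2: The equilibrium bid is b(v) = v*(n-1)/n
Step 3: b = 69/100 * 5/6
Step 4: b = 23/40

23/40


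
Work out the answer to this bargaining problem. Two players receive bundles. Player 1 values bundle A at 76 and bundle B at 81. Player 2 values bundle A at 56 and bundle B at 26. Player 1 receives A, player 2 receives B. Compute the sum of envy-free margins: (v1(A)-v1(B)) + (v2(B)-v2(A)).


Step 1: Player 1's margin = v1(A) - v1(B) = 76 - 81 = -5
Step 2: Player 2's margin = v2(B) - v2(A) = 26 - 56 = -30
Step 3: Total margin = -5 + -30 = -35

-35


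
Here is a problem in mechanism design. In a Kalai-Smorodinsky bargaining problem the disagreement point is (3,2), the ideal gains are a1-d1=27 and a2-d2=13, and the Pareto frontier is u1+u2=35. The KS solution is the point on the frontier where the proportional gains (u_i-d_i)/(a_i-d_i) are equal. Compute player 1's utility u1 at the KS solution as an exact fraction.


Step 1: At the KS point, (u1-d1)/r1 = (u2-d2)/r2 = t and u1+u2 = 35
Step 2: u1 = d1 + r1*t and u2 = d2 + r2*t, so (d1 + r1*t) + (d2 + r2*t) = 35
Step 3: t = (35 - 3 - 2)/(27 + 13) = 30/40 = 3/4
Step 4: u1 = d1 + r1*t = 3 + 27 * 3/4 = 93/4
Step 5: (Check: u2 = d2 + r2*t = 47/4; u1+u2 = 93/4 + 47/4 = 35, on the frontier.)

93/4


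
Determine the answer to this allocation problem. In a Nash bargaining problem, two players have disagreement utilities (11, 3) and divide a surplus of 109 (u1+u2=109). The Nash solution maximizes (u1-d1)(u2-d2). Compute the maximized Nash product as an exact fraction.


Step 1: The Nash solution splits surplus symmetrically above the disagreement point
Step 2: u1 = (total + d1 - d2)/2 = (109 + 11 - 3)/2 = 117/2
Step 3: u2 = (total - d1 + d2)/2 = (109 - 11 + 3)/2 = 101/2
Step 4: Nash product = (117/2 - 11) * (101/2 - 3)
Step 5: = 95/2 * 95/2 = 9025/4

9025/4


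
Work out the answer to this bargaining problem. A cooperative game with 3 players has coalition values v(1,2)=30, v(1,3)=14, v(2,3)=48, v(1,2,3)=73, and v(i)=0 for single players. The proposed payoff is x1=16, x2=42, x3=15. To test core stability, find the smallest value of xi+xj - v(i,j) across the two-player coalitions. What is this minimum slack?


Step 1: Slack for coalition (1,2): x1+x2 - v12 = 58 - 30 = 28
Step 2: Slack for coalition (1,3): x1+x3 - v13 = 31 - 14 = 17
Step 3: Slack for coalition (2,3): x2+x3 - v23 = 57 - 48 = 9
Step 4: Minimum slack = min(28, 17, 9) = 9, attained by (2,3); no pair can gain by deviating, so the allocation is in the core

9


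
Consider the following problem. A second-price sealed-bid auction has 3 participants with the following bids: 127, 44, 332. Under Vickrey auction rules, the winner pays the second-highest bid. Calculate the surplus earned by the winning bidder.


Step 1: Sort bids in descending order: 332, 127, 44
Step 2: The winning bid is the highest: 332
Step 3: The payment equals the second-highest bid: 127
Step 4: Surplus = winner's bid - payment = 332 - 127 = 205

205


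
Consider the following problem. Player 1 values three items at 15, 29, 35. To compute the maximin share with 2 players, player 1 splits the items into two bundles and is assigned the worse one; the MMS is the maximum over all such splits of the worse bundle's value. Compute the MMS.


Step 1: Item values = 15, 29, 35
Step 2: Enumerate all 2-bundle partitions and take the smaller bundle:
  Partition 1: {15} vs {29,35} -> bundles 15, 64; min = 15
  Partition 2: {29} vs {15,35} -> bundles 29, 50; min = 29
  Partition 3: {35} vs {15,29} -> bundles 35, 44; min = 35
Step 3: MMS = max(15, 29, 35) = 35

35


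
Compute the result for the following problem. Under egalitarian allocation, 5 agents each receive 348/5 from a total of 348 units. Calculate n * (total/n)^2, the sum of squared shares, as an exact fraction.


Step 1: Each agent's share = 348/5
Step 2: Square of each share = (348/5)^2 = 121104/25
Step 3: Sum of squares = 5 * 121104/25 = 121104/5

121104/5
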